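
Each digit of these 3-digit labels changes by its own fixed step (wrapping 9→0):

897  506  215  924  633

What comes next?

342

First digit: 8, 5, 2, 9, 6 → 3 (−3 each step, mod 10).
For the second digit, +1 each step, mod 10: 9, 0, 1, 2, 3 → 4.
Third digit — −1 each step, mod 10: 7, 6, 5, 4, 3 → 2.
So the next label is 342.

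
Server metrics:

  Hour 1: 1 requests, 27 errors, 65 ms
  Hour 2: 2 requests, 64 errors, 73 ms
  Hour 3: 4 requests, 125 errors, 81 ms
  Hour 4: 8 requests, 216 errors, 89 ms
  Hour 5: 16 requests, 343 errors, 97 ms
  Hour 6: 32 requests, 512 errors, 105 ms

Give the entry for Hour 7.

64 requests, 729 errors, 113 ms

For the requests, ×2 each step: 1, 2, 4, 8, 16, 32 → 64.
For the errors, perfect cubes: 3³, 4³, 5³, …: 27, 64, 125, 216, 343, 512 → 729.
Ms goes 65, 73, 81, 89, 97, 105 → 113 (+8 each step).
Combining the parts gives 64 requests, 729 errors, 113 ms.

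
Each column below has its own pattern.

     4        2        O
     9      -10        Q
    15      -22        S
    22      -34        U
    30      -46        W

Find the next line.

39  -58  Y

First component: differences are 5, 6, 7, … (increasing by 1 each time); 4, 9, 15, 22, 30 → 39.
Second component — −12 each step: 2, -10, -22, -34, -46 → -58.
Letter: letters move forward 2 places in the alphabet, so O, Q, S, U, W → Y.
Combining the parts gives 39  -58  Y.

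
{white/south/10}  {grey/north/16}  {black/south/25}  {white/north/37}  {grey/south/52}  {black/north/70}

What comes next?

Shade goes white, grey, black, white, grey, black → white (repeats white → grey → black).
Direction: alternates south ↔ north, so south, north, south, north, south, north → south.
Third slot — differences are 6, 9, 12, … (increasing by 3 each time): 10, 16, 25, 37, 52, 70 → 91.
Combining the parts gives {white/south/91}.

{white/south/91}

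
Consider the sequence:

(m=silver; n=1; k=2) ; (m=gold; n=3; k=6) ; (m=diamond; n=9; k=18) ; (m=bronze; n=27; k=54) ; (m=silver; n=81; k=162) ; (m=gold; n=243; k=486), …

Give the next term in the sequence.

(m=diamond; n=729; k=1458)

M: silver, gold, diamond, bronze, silver, gold → diamond (repeats silver → gold → diamond → bronze).
For the n, ×3 each step: 1, 3, 9, 27, 81, 243 → 729.
K goes 2, 6, 18, 54, 162, 486 → 1458 (always 2 × the n).
So the next term is (m=diamond; n=729; k=1458).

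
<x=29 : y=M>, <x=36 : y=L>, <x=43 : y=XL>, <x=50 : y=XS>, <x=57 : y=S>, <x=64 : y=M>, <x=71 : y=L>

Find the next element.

For the x, +7 each step: 29, 36, 43, 50, 57, 64, 71 → 78.
Y — repeats M → L → XL → XS → S: M, L, XL, XS, S, M, L → XL.
So the next element is <x=78 : y=XL>.

<x=78 : y=XL>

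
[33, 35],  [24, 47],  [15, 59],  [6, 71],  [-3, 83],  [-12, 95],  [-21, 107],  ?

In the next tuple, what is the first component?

-30

First component: −9 each step; 33, 24, 15, 6, -3, -12, -21 → -30.
Second component: +12 each step; 35, 47, 59, 71, 83, 95, 107 → 119.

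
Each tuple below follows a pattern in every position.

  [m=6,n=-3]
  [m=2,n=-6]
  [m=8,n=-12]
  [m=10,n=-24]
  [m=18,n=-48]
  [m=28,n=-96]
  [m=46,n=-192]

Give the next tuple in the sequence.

[m=74,n=-384]

M goes 6, 2, 8, 10, 18, 28, 46 → 74 (each term is the sum of the two before it).
N: -3, -6, -12, -24, -48, -96, -192 → -384 (×2 each step).
So the next tuple is [m=74,n=-384].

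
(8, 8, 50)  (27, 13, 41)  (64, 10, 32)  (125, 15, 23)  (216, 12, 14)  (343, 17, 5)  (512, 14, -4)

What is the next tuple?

First coordinate goes 8, 27, 64, 125, 216, 343, 512 → 729 (perfect cubes: 2³, 3³, 4³, …).
Second coordinate: alternating steps +5, −3, +5, −3, …, so 8, 13, 10, 15, 12, 17, 14 → 19.
Third coordinate: −9 each step; 50, 41, 32, 23, 14, 5, -4 → -13.
So the next tuple is (729, 19, -13).

(729, 19, -13)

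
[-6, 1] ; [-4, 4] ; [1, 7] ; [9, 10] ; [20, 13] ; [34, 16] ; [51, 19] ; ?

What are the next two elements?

First component: differences are 2, 5, 8, … (increasing by 3 each time), so -6, -4, 1, 9, 20, 34, 51 → 71 → 94.
For the second component, +3 each step: 1, 4, 7, 10, 13, 16, 19 → 22 → 25.
So the next two elements are [71, 22] and [94, 25].

[71, 22], [94, 25]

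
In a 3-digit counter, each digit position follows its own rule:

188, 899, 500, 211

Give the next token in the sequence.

922

First digit goes 1, 8, 5, 2 → 9 (−3 each step, mod 10).
Second digit: +1 each step, mod 10; 8, 9, 0, 1 → 2.
Third digit: +1 each step, mod 10, so 8, 9, 0, 1 → 2.
So the next token is 922.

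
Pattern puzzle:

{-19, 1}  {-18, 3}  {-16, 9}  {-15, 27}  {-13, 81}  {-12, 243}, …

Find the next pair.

{-10, 729}

First value: alternating steps +1, +2, +1, +2, …, so -19, -18, -16, -15, -13, -12 → -10.
For the second value, ×3 each step: 1, 3, 9, 27, 81, 243 → 729.
Putting it together: {-10, 729}.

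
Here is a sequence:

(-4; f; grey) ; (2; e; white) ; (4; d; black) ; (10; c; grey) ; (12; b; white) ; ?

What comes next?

First coordinate: -4, 2, 4, 10, 12 → 18 (alternating steps +6, +2, +6, +2, …).
Letter: f, e, d, c, b → a (letters move back 1 place in the alphabet).
For the shade, repeats grey → white → black: grey, white, black, grey, white → black.
Putting it together: (18; a; black).

(18; a; black)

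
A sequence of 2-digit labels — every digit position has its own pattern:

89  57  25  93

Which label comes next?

First digit: −3 each step, mod 10; 8, 5, 2, 9 → 6.
Second digit: 9, 7, 5, 3 → 1 (−2 each step, mod 10).
Putting it together: 61.

61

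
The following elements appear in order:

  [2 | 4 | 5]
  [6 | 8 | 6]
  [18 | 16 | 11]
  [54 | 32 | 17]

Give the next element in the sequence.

For the first value, ×3 each step: 2, 6, 18, 54 → 162.
Second value: ×2 each step, so 4, 8, 16, 32 → 64.
Third value: 5, 6, 11, 17 → 28 (each term is the sum of the two before it).
Combining the parts gives [162 | 64 | 28].

[162 | 64 | 28]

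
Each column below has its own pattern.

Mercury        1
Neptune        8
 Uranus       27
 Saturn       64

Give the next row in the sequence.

Planet goes Mercury, Neptune, Uranus, Saturn → Jupiter (runs backward through the planets Mercury→Neptune).
Second component: perfect cubes: 1³, 2³, 3³, …, so 1, 8, 27, 64 → 125.
Combining the parts gives Jupiter  125.

Jupiter  125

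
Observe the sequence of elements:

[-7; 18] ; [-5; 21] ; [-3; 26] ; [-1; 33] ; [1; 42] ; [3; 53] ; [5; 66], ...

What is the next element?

[7; 81]

First entry goes -7, -5, -3, -1, 1, 3, 5 → 7 (+2 each step).
Second entry — differences are 3, 5, 7, … (increasing by 2 each time): 18, 21, 26, 33, 42, 53, 66 → 81.
So the next element is [7; 81].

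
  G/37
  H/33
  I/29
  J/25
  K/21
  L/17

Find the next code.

Letter — letters move forward 1 place in the alphabet: G, H, I, J, K, L → M.
Second component: −4 each step; 37, 33, 29, 25, 21, 17 → 13.
So the next code is M/13.

M/13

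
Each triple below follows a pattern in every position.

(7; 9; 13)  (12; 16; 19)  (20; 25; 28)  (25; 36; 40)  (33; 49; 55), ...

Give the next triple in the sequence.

First value: alternating steps +5, +8, +5, +8, …, so 7, 12, 20, 25, 33 → 38.
Second value — perfect squares: 3², 4², 5², …: 9, 16, 25, 36, 49 → 64.
Third value: 13, 19, 28, 40, 55 → 73 (differences are 6, 9, 12, … (increasing by 3 each time)).
So the next triple is (38; 64; 73).

(38; 64; 73)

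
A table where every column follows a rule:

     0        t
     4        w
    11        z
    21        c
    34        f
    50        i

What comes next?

For the first component, differences are 4, 7, 10, … (increasing by 3 each time): 0, 4, 11, 21, 34, 50 → 69.
Letter: letters move forward 3 places in the alphabet, wrapping Z→A; t, w, z, c, f, i → l.
Putting it together: 69  l.

69  l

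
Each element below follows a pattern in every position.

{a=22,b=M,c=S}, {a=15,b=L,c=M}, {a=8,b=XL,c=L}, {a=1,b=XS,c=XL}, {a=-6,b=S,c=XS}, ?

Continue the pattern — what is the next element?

{a=-13,b=M,c=S}

A — −7 each step: 22, 15, 8, 1, -6 → -13.
B goes M, L, XL, XS, S → M (runs through clothing sizes XS→XL).
C goes S, M, L, XL, XS → S (runs through clothing sizes XS→XL).
So the next element is {a=-13,b=M,c=S}.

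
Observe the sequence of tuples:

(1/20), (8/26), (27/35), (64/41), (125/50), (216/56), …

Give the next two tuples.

First value: 1, 8, 27, 64, 125, 216 → 343 → 512 (perfect cubes: 1³, 2³, 3³, …).
Second value: alternating steps +6, +9, +6, +9, …, so 20, 26, 35, 41, 50, 56 → 65 → 71.
So the next two tuples are (343/65) and (512/71).

(343/65), (512/71)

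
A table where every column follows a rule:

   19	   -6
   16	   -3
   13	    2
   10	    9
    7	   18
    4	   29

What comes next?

1  42

First component goes 19, 16, 13, 10, 7, 4 → 1 (−3 each step).
Second component — differences are 3, 5, 7, … (increasing by 2 each time): -6, -3, 2, 9, 18, 29 → 42.
Combining the parts gives 1  42.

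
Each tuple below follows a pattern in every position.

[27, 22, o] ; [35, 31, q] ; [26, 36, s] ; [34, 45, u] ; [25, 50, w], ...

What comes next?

For the first component, alternating steps +8, −9, +8, −9, …: 27, 35, 26, 34, 25 → 33.
Second component: alternating steps +9, +5, +9, +5, …, so 22, 31, 36, 45, 50 → 59.
Letter: o, q, s, u, w → y (letters move forward 2 places in the alphabet).
So the next tuple is [33, 59, y].

[33, 59, y]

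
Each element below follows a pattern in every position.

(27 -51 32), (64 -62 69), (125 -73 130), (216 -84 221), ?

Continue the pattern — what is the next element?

(343 -95 348)

First part: 27, 64, 125, 216 → 343 (perfect cubes: 3³, 4³, 5³, …).
Second part: −11 each step; -51, -62, -73, -84 → -95.
Third part: 32, 69, 130, 221 → 348 (always 5 more than the first part).
Putting it together: (343 -95 348).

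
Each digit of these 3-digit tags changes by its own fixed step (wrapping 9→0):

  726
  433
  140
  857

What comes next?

First digit: −3 each step, mod 10, so 7, 4, 1, 8 → 5.
Second digit: +1 each step, mod 10; 2, 3, 4, 5 → 6.
Third digit: −3 each step, mod 10, so 6, 3, 0, 7 → 4.
Putting it together: 564.

564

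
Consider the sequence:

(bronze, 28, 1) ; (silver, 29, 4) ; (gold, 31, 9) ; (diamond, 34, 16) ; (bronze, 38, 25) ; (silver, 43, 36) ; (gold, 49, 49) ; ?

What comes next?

Rank: repeats bronze → silver → gold → diamond, so bronze, silver, gold, diamond, bronze, silver, gold → diamond.
Second slot: 28, 29, 31, 34, 38, 43, 49 → 56 (differences are 1, 2, 3, … (increasing by 1 each time)).
For the third slot, perfect squares: 1², 2², 3², …: 1, 4, 9, 16, 25, 36, 49 → 64.
Combining the parts gives (diamond, 56, 64).

(diamond, 56, 64)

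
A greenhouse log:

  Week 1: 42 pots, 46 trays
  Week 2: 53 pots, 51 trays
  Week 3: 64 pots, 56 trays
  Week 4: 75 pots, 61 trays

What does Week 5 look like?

Pots: 42, 53, 64, 75 → 86 (+11 each step).
Trays: +5 each step, so 46, 51, 56, 61 → 66.
So the next line is 86 pots, 66 trays.

86 pots, 66 trays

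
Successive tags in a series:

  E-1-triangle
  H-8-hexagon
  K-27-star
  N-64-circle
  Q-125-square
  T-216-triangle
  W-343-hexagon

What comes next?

Letter: letters move forward 3 places in the alphabet; E, H, K, N, Q, T, W → Z.
Second component: perfect cubes: 1³, 2³, 3³, …, so 1, 8, 27, 64, 125, 216, 343 → 512.
Shape: triangle, hexagon, star, circle, square, triangle, hexagon → star (repeats triangle → hexagon → star → circle → square).
So the next tag is Z-512-star.

Z-512-star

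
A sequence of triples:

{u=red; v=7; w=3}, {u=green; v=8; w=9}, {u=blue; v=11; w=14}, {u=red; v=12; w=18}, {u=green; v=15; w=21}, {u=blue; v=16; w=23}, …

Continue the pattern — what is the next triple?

U: red, green, blue, red, green, blue → red (repeats red → green → blue).
V: 7, 8, 11, 12, 15, 16 → 19 (alternating steps +1, +3, +1, +3, …).
W goes 3, 9, 14, 18, 21, 23 → 24 (differences are 6, 5, 4, … (decreasing by 1 each time)).
So the next triple is {u=red; v=19; w=24}.

{u=red; v=19; w=24}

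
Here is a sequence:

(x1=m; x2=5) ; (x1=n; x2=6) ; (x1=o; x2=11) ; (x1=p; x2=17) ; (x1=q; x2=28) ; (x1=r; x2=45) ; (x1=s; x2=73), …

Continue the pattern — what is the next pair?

(x1=t; x2=118)

For the x1, letters move forward 1 place in the alphabet: m, n, o, p, q, r, s → t.
X2: each term is the sum of the two before it; 5, 6, 11, 17, 28, 45, 73 → 118.
Combining the parts gives (x1=t; x2=118).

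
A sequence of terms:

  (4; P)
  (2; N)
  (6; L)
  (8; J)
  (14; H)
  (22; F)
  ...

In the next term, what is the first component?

36

First component: each term is the sum of the two before it, so 4, 2, 6, 8, 14, 22 → 36.
Letter: letters move back 2 places in the alphabet, so P, N, L, J, H, F → D.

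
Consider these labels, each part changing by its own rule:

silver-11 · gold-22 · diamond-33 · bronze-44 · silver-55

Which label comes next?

gold-66

Rank — repeats silver → gold → diamond → bronze: silver, gold, diamond, bronze, silver → gold.
Second component — +11 each step: 11, 22, 33, 44, 55 → 66.
Putting it together: gold-66.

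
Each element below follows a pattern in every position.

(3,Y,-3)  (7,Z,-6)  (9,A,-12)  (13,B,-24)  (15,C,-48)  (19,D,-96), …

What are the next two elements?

First value: alternating steps +4, +2, +4, +2, …; 3, 7, 9, 13, 15, 19 → 21 → 25.
Letter: Y, Z, A, B, C, D → E → F (letters move forward 1 place in the alphabet, wrapping Z→A).
Third value goes -3, -6, -12, -24, -48, -96 → -192 → -384 (×2 each step).
So the next two elements are (21,E,-192) and (25,F,-384).

(21,E,-192), (25,F,-384)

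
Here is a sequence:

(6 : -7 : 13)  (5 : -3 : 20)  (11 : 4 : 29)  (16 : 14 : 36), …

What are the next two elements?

First part goes 6, 5, 11, 16 → 27 → 43 (each term is the sum of the two before it).
Second part: differences are 4, 7, 10, … (increasing by 3 each time), so -7, -3, 4, 14 → 27 → 43.
Third part: 13, 20, 29, 36 → 45 → 52 (alternating steps +7, +9, +7, +9, …).
Putting the parts together: (27 : 27 : 45) and then (43 : 43 : 52).

(27 : 27 : 45), (43 : 43 : 52)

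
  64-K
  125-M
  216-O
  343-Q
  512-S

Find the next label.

First component — perfect cubes: 4³, 5³, 6³, …: 64, 125, 216, 343, 512 → 729.
Letter — letters move forward 2 places in the alphabet: K, M, O, Q, S → U.
Putting it together: 729-U.

729-U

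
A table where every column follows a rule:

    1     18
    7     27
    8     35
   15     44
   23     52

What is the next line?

First component — each term is the sum of the two before it: 1, 7, 8, 15, 23 → 38.
Second component: alternating steps +9, +8, +9, +8, …; 18, 27, 35, 44, 52 → 61.
So the next line is 38  61.

38  61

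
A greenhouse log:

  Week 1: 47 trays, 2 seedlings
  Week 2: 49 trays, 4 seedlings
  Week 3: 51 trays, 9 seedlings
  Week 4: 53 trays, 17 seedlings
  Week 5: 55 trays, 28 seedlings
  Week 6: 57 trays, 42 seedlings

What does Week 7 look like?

59 trays, 59 seedlings

Trays: 47, 49, 51, 53, 55, 57 → 59 (+2 each step).
Seedlings goes 2, 4, 9, 17, 28, 42 → 59 (differences are 2, 5, 8, … (increasing by 3 each time)).
Combining the parts gives 59 trays, 59 seedlings.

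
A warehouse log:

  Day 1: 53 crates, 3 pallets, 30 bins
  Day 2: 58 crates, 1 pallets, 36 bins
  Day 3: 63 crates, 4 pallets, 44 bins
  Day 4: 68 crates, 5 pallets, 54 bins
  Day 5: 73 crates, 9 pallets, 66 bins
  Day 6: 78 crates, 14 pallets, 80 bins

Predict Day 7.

83 crates, 23 pallets, 96 bins

For the crates, +5 each step: 53, 58, 63, 68, 73, 78 → 83.
For the pallets, each term is the sum of the two before it: 3, 1, 4, 5, 9, 14 → 23.
Bins: differences are 6, 8, 10, … (increasing by 2 each time), so 30, 36, 44, 54, 66, 80 → 96.
Combining the parts gives 83 crates, 23 pallets, 96 bins.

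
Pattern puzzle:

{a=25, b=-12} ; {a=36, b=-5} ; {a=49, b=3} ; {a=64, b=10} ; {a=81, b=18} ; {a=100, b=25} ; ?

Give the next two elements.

{a=121, b=33}, {a=144, b=40}

For the a, perfect squares: 5², 6², 7², …: 25, 36, 49, 64, 81, 100 → 121 → 144.
For the b, alternating steps +7, +8, +7, +8, …: -12, -5, 3, 10, 18, 25 → 33 → 40.
Putting the parts together: {a=121, b=33} and then {a=144, b=40}.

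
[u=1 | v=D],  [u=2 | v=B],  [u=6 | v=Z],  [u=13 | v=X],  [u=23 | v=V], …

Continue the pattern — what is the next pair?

[u=36 | v=T]

U goes 1, 2, 6, 13, 23 → 36 (differences are 1, 4, 7, … (increasing by 3 each time)).
V: D, B, Z, X, V → T (letters move back 2 places in the alphabet, wrapping A→Z).
So the next pair is [u=36 | v=T].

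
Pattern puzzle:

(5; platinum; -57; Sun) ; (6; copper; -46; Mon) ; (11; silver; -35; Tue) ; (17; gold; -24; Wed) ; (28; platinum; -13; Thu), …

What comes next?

(45; copper; -2; Fri)

First component: each term is the sum of the two before it; 5, 6, 11, 17, 28 → 45.
Metal: repeats platinum → copper → silver → gold; platinum, copper, silver, gold, platinum → copper.
Third component: -57, -46, -35, -24, -13 → -2 (+11 each step).
For the day, runs through the weekdays Mon→Sun: Sun, Mon, Tue, Wed, Thu → Fri.
Combining the parts gives (45; copper; -2; Fri).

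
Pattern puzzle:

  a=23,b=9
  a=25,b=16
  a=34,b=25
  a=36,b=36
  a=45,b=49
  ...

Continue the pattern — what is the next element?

a=47,b=64

A: alternating steps +2, +9, +2, +9, …; 23, 25, 34, 36, 45 → 47.
B: perfect squares: 3², 4², 5², …; 9, 16, 25, 36, 49 → 64.
So the next element is a=47,b=64.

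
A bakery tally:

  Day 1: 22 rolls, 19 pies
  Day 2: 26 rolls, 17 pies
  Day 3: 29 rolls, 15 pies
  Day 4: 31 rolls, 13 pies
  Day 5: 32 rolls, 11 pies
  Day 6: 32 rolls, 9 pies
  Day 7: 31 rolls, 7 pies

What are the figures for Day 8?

29 rolls, 5 pies

Rolls goes 22, 26, 29, 31, 32, 32, 31 → 29 (differences are 4, 3, 2, … (decreasing by 1 each time)).
Pies: 19, 17, 15, 13, 11, 9, 7 → 5 (−2 each step).
Combining the parts gives 29 rolls, 5 pies.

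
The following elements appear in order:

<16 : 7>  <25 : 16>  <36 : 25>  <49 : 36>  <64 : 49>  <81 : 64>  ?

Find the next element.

<100 : 81>

First entry: perfect squares: 4², 5², 6², …, so 16, 25, 36, 49, 64, 81 → 100.
Second entry goes 7, 16, 25, 36, 49, 64 → 81 (always the previous value of the first entry).
So the next element is <100 : 81>.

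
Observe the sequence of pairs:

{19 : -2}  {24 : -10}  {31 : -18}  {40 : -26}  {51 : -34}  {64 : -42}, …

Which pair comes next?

{79 : -50}

First part — differences are 5, 7, 9, … (increasing by 2 each time): 19, 24, 31, 40, 51, 64 → 79.
Second part: −8 each step; -2, -10, -18, -26, -34, -42 → -50.
So the next pair is {79 : -50}.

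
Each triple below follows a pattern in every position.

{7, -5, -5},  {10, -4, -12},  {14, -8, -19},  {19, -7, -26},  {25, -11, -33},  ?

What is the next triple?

{32, -10, -40}

First entry: differences are 3, 4, 5, … (increasing by 1 each time); 7, 10, 14, 19, 25 → 32.
For the second entry, alternating steps +1, −4, +1, −4, …: -5, -4, -8, -7, -11 → -10.
Third entry goes -5, -12, -19, -26, -33 → -40 (−7 each step).
So the next triple is {32, -10, -40}.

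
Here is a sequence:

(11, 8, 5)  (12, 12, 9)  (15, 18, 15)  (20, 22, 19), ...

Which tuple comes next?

First coordinate: differences are 1, 3, 5, … (increasing by 2 each time); 11, 12, 15, 20 → 27.
Second coordinate goes 8, 12, 18, 22 → 28 (alternating steps +4, +6, +4, +6, …).
Third coordinate: 5, 9, 15, 19 → 25 (always 3 less than the second coordinate).
So the next tuple is (27, 28, 25).

(27, 28, 25)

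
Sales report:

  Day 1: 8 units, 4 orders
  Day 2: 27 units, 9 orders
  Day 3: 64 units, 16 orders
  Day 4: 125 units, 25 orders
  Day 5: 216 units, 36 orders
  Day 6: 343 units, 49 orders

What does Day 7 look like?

For the units, perfect cubes: 2³, 3³, 4³, …: 8, 27, 64, 125, 216, 343 → 512.
Orders — perfect squares: 2², 3², 4², …: 4, 9, 16, 25, 36, 49 → 64.
Combining the parts gives 512 units, 64 orders.

512 units, 64 orders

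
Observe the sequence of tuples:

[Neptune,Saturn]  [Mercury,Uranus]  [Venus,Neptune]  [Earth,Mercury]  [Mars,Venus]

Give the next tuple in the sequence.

First planet: Neptune, Mercury, Venus, Earth, Mars → Jupiter (runs through the planets Mercury→Neptune).
Second planet: Saturn, Uranus, Neptune, Mercury, Venus → Earth (runs through the planets Mercury→Neptune).
Putting it together: [Jupiter,Earth].

[Jupiter,Earth]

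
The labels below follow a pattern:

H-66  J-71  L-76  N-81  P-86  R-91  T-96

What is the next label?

V-101

Letter — letters move forward 2 places in the alphabet: H, J, L, N, P, R, T → V.
For the second component, +5 each step: 66, 71, 76, 81, 86, 91, 96 → 101.
Putting it together: V-101.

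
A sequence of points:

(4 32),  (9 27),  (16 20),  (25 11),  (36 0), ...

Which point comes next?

(49 -13)

First entry: 4, 9, 16, 25, 36 → 49 (perfect squares: 2², 3², 4², …).
Second entry: together with the first entry always sums to 36, so 32, 27, 20, 11, 0 → -13.
Putting it together: (49 -13).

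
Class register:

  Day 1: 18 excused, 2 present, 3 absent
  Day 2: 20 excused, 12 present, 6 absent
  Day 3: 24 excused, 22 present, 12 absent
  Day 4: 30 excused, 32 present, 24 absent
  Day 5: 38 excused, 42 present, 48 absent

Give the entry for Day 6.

48 excused, 52 present, 96 absent

For the excused, differences are 2, 4, 6, … (increasing by 2 each time): 18, 20, 24, 30, 38 → 48.
Present goes 2, 12, 22, 32, 42 → 52 (+10 each step).
Absent: ×2 each step; 3, 6, 12, 24, 48 → 96.
So the next line is 48 excused, 52 present, 96 absent.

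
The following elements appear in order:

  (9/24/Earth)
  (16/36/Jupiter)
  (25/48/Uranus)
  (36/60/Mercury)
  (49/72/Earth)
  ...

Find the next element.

First entry: perfect squares: 3², 4², 5², …; 9, 16, 25, 36, 49 → 64.
Second entry goes 24, 36, 48, 60, 72 → 84 (+12 each step).
Planet: repeats Earth → Jupiter → Uranus → Mercury, so Earth, Jupiter, Uranus, Mercury, Earth → Jupiter.
Putting it together: (64/84/Jupiter).

(64/84/Jupiter)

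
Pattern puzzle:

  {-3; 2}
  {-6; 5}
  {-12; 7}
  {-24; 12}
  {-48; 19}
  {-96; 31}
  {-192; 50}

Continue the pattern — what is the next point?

First slot: ×2 each step; -3, -6, -12, -24, -48, -96, -192 → -384.
Second slot goes 2, 5, 7, 12, 19, 31, 50 → 81 (each term is the sum of the two before it).
So the next point is {-384; 81}.

{-384; 81}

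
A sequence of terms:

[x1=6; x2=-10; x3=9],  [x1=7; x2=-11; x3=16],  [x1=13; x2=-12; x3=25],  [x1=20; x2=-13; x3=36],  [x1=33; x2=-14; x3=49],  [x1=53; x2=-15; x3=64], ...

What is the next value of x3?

For the x1, each term is the sum of the two before it: 6, 7, 13, 20, 33, 53 → 86.
X2: −1 each step; -10, -11, -12, -13, -14, -15 → -16.
For the x3, perfect squares: 3², 4², 5², …: 9, 16, 25, 36, 49, 64 → 81.

81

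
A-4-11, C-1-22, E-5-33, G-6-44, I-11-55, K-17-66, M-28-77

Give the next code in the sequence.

Letter goes A, C, E, G, I, K, M → O (letters move forward 2 places in the alphabet).
Second component: each term is the sum of the two before it; 4, 1, 5, 6, 11, 17, 28 → 45.
Third component: +11 each step; 11, 22, 33, 44, 55, 66, 77 → 88.
Combining the parts gives O-45-88.

O-45-88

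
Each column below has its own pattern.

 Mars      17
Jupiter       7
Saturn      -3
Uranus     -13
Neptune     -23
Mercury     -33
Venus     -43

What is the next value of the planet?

Earth

For the planet, runs through the planets Mercury→Neptune: Mars, Jupiter, Saturn, Uranus, Neptune, Mercury, Venus → Earth.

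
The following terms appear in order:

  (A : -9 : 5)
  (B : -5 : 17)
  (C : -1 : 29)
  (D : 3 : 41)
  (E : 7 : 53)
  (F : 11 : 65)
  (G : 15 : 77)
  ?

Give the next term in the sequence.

(H : 19 : 89)

Letter: letters move forward 1 place in the alphabet; A, B, C, D, E, F, G → H.
Second coordinate: +4 each step, so -9, -5, -1, 3, 7, 11, 15 → 19.
Third coordinate: +12 each step, so 5, 17, 29, 41, 53, 65, 77 → 89.
So the next term is (H : 19 : 89).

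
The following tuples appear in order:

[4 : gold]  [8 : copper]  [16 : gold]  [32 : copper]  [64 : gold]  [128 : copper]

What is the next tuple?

[256 : gold]

For the first value, ×2 each step: 4, 8, 16, 32, 64, 128 → 256.
Metal: alternates gold ↔ copper; gold, copper, gold, copper, gold, copper → gold.
Combining the parts gives [256 : gold].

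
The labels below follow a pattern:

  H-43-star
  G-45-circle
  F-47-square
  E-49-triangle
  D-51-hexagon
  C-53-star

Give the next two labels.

Letter: letters move back 1 place in the alphabet, so H, G, F, E, D, C → B → A.
Second component: +2 each step; 43, 45, 47, 49, 51, 53 → 55 → 57.
Shape goes star, circle, square, triangle, hexagon, star → circle → square (repeats star → circle → square → triangle → hexagon).
Putting the parts together: B-55-circle and then A-57-square.

B-55-circle, A-57-square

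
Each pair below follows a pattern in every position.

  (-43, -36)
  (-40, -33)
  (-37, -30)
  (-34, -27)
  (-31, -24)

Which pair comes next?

(-28, -21)

First coordinate goes -43, -40, -37, -34, -31 → -28 (+3 each step).
Second coordinate: -36, -33, -30, -27, -24 → -21 (always 7 more than the first coordinate).
Putting it together: (-28, -21).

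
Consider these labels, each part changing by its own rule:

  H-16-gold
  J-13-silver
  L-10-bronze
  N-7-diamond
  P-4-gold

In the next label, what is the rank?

silver

Rank: repeats gold → silver → bronze → diamond; gold, silver, bronze, diamond, gold → silver.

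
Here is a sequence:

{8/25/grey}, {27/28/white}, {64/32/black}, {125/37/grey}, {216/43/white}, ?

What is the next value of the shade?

black

Shade: repeats grey → white → black; grey, white, black, grey, white → black.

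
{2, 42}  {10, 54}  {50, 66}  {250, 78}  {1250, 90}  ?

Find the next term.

{6250, 102}

First component: ×5 each step, so 2, 10, 50, 250, 1250 → 6250.
Second component: +12 each step; 42, 54, 66, 78, 90 → 102.
Combining the parts gives {6250, 102}.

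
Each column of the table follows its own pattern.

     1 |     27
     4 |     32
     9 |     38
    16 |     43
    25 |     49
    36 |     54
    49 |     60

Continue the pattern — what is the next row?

First component: perfect squares: 1², 2², 3², …, so 1, 4, 9, 16, 25, 36, 49 → 64.
Second component: alternating steps +5, +6, +5, +6, …; 27, 32, 38, 43, 49, 54, 60 → 65.
Putting it together: 64  65.

64  65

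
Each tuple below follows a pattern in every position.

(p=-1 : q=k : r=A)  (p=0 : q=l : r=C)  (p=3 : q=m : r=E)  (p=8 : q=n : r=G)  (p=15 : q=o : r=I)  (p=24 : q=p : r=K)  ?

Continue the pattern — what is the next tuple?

(p=35 : q=q : r=M)

P: differences are 1, 3, 5, … (increasing by 2 each time), so -1, 0, 3, 8, 15, 24 → 35.
Q: letters move forward 1 place in the alphabet; k, l, m, n, o, p → q.
R: A, C, E, G, I, K → M (letters move forward 2 places in the alphabet).
So the next tuple is (p=35 : q=q : r=M).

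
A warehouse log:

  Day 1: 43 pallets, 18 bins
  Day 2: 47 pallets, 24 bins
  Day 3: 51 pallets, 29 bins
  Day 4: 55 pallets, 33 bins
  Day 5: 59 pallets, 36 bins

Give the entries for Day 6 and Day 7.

63 pallets, 38 bins; 67 pallets, 39 bins

Pallets goes 43, 47, 51, 55, 59 → 63 → 67 (+4 each step).
Bins — differences are 6, 5, 4, … (decreasing by 1 each time): 18, 24, 29, 33, 36 → 38 → 39.
So the next two lines are 63 pallets, 38 bins and 67 pallets, 39 bins.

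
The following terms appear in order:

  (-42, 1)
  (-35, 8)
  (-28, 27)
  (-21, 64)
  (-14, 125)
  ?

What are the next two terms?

First entry: +7 each step, so -42, -35, -28, -21, -14 → -7 → 0.
Second entry: perfect cubes: 1³, 2³, 3³, …; 1, 8, 27, 64, 125 → 216 → 343.
Putting the parts together: (-7, 216) and then (0, 343).

(-7, 216), (0, 343)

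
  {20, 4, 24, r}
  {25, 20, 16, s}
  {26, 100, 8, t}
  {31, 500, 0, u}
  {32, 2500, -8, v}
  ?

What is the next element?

{37, 12500, -16, w}

First value: alternating steps +5, +1, +5, +1, …, so 20, 25, 26, 31, 32 → 37.
Second value — ×5 each step: 4, 20, 100, 500, 2500 → 12500.
Third value: −8 each step; 24, 16, 8, 0, -8 → -16.
Letter — letters move forward 1 place in the alphabet: r, s, t, u, v → w.
So the next element is {37, 12500, -16, w}.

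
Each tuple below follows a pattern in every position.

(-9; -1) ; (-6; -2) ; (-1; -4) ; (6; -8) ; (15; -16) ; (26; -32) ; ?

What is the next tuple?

(39; -64)

First part goes -9, -6, -1, 6, 15, 26 → 39 (differences are 3, 5, 7, … (increasing by 2 each time)).
Second part goes -1, -2, -4, -8, -16, -32 → -64 (×2 each step).
Putting it together: (39; -64).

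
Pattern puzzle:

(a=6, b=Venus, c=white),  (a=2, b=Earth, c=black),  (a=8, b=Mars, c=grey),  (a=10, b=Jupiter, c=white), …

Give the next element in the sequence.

A: 6, 2, 8, 10 → 18 (each term is the sum of the two before it).
For the b, runs through the planets Mercury→Neptune: Venus, Earth, Mars, Jupiter → Saturn.
C: white, black, grey, white → black (repeats white → black → grey).
So the next element is (a=18, b=Saturn, c=black).

(a=18, b=Saturn, c=black)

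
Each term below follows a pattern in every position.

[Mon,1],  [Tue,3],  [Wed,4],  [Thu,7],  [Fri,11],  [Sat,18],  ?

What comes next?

Day goes Mon, Tue, Wed, Thu, Fri, Sat → Sun (runs through the weekdays Mon→Sun).
Second part: each term is the sum of the two before it, so 1, 3, 4, 7, 11, 18 → 29.
Combining the parts gives [Sun,29].

[Sun,29]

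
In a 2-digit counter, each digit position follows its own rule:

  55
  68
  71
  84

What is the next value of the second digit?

7

Second digit goes 5, 8, 1, 4 → 7 (+3 each step, mod 10).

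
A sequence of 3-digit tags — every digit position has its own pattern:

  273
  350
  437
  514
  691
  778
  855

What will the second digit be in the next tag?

3

First digit goes 2, 3, 4, 5, 6, 7, 8 → 9 (+1 each step, mod 10).
Second digit: −2 each step, mod 10, so 7, 5, 3, 1, 9, 7, 5 → 3.
For the third digit, −3 each step, mod 10: 3, 0, 7, 4, 1, 8, 5 → 2.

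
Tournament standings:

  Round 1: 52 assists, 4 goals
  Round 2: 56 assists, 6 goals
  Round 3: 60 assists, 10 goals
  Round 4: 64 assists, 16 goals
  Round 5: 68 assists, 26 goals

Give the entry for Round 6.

Assists: +4 each step, so 52, 56, 60, 64, 68 → 72.
Goals: each term is the sum of the two before it, so 4, 6, 10, 16, 26 → 42.
So the next record is 72 assists, 42 goals.

72 assists, 42 goals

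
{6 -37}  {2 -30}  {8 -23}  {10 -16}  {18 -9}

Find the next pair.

{28 -2}

For the first slot, each term is the sum of the two before it: 6, 2, 8, 10, 18 → 28.
Second slot: +7 each step; -37, -30, -23, -16, -9 → -2.
Combining the parts gives {28 -2}.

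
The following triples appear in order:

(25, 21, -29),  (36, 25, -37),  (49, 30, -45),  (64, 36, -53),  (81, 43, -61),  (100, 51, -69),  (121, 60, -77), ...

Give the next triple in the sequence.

For the first entry, perfect squares: 5², 6², 7², …: 25, 36, 49, 64, 81, 100, 121 → 144.
Second entry: 21, 25, 30, 36, 43, 51, 60 → 70 (differences are 4, 5, 6, … (increasing by 1 each time)).
Third entry: -29, -37, -45, -53, -61, -69, -77 → -85 (−8 each step).
Putting it together: (144, 70, -85).

(144, 70, -85)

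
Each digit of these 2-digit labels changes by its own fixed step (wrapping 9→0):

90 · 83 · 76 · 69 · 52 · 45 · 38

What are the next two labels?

First digit: 9, 8, 7, 6, 5, 4, 3 → 2 → 1 (−1 each step, mod 10).
For the second digit, +3 each step, mod 10: 0, 3, 6, 9, 2, 5, 8 → 1 → 4.
So the next two labels are 21 and 14.

21, 14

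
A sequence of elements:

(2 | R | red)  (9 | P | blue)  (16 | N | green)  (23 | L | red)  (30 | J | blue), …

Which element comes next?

First part — +7 each step: 2, 9, 16, 23, 30 → 37.
Letter: letters move back 2 places in the alphabet, so R, P, N, L, J → H.
For the colour, repeats red → blue → green: red, blue, green, red, blue → green.
Putting it together: (37 | H | green).

(37 | H | green)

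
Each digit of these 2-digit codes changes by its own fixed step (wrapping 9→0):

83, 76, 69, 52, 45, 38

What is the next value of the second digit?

1

Second digit: +3 each step, mod 10, so 3, 6, 9, 2, 5, 8 → 1.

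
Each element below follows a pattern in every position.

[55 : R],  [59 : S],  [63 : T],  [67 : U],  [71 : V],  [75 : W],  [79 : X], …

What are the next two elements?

For the first slot, +4 each step: 55, 59, 63, 67, 71, 75, 79 → 83 → 87.
Letter: R, S, T, U, V, W, X → Y → Z (letters move forward 1 place in the alphabet).
Putting the parts together: [83 : Y] and then [87 : Z].

[83 : Y], [87 : Z]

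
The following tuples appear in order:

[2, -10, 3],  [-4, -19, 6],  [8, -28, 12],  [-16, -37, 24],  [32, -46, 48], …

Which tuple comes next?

First value: ×(-2) each step, so 2, -4, 8, -16, 32 → -64.
Second value: −9 each step; -10, -19, -28, -37, -46 → -55.
Third value: ×2 each step; 3, 6, 12, 24, 48 → 96.
So the next tuple is [-64, -55, 96].

[-64, -55, 96]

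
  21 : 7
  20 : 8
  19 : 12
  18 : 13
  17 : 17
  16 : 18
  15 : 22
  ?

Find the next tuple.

First coordinate — −1 each step: 21, 20, 19, 18, 17, 16, 15 → 14.
Second coordinate: alternating steps +1, +4, +1, +4, …, so 7, 8, 12, 13, 17, 18, 22 → 23.
Putting it together: 14 : 23.

14 : 23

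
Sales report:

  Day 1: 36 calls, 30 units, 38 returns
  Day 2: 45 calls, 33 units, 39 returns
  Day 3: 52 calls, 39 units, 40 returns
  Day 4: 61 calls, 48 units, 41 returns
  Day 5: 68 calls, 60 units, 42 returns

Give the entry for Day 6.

Calls — alternating steps +9, +7, +9, +7, …: 36, 45, 52, 61, 68 → 77.
Units: differences are 3, 6, 9, … (increasing by 3 each time), so 30, 33, 39, 48, 60 → 75.
Returns goes 38, 39, 40, 41, 42 → 43 (+1 each step).
Combining the parts gives 77 calls, 75 units, 43 returns.

77 calls, 75 units, 43 returns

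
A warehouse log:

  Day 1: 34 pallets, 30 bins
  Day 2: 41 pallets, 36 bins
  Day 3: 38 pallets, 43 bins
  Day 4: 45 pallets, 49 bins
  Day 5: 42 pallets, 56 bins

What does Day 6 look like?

49 pallets, 62 bins

Pallets goes 34, 41, 38, 45, 42 → 49 (alternating steps +7, −3, +7, −3, …).
Bins: 30, 36, 43, 49, 56 → 62 (alternating steps +6, +7, +6, +7, …).
Combining the parts gives 49 pallets, 62 bins.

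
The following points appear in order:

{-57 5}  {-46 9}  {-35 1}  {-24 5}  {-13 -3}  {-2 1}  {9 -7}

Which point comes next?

First component goes -57, -46, -35, -24, -13, -2, 9 → 20 (+11 each step).
Second component: 5, 9, 1, 5, -3, 1, -7 → -3 (alternating steps +4, −8, +4, −8, …).
Putting it together: {20 -3}.

{20 -3}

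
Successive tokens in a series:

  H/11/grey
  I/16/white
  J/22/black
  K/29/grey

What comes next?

Letter: letters move forward 1 place in the alphabet, so H, I, J, K → L.
Second component: 11, 16, 22, 29 → 37 (differences are 5, 6, 7, … (increasing by 1 each time)).
Shade: repeats grey → white → black; grey, white, black, grey → white.
Putting it together: L/37/white.

L/37/white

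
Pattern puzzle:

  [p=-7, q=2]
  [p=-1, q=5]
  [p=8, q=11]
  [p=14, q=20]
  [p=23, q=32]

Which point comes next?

[p=29, q=47]

P: alternating steps +6, +9, +6, +9, …, so -7, -1, 8, 14, 23 → 29.
For the q, differences are 3, 6, 9, … (increasing by 3 each time): 2, 5, 11, 20, 32 → 47.
Combining the parts gives [p=29, q=47].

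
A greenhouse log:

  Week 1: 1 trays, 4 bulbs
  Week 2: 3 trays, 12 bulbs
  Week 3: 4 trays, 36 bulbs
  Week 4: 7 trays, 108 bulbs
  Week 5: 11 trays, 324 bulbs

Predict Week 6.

Trays goes 1, 3, 4, 7, 11 → 18 (each term is the sum of the two before it).
For the bulbs, ×3 each step: 4, 12, 36, 108, 324 → 972.
So the next row is 18 trays, 972 bulbs.

18 trays, 972 bulbs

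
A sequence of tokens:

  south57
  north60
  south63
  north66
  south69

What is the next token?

north72

For the direction, alternates south ↔ north: south, north, south, north, south → north.
For the second component, +3 each step: 57, 60, 63, 66, 69 → 72.
Combining the parts gives north72.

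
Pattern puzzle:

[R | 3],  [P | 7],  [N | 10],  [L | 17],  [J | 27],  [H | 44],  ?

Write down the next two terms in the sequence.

Letter: R, P, N, L, J, H → F → D (letters move back 2 places in the alphabet).
Second value: 3, 7, 10, 17, 27, 44 → 71 → 115 (each term is the sum of the two before it).
Putting the parts together: [F | 71] and then [D | 115].

[F | 71], [D | 115]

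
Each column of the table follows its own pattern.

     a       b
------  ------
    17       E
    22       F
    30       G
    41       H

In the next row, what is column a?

55

Column a — differences are 5, 8, 11, … (increasing by 3 each time): 17, 22, 30, 41 → 55.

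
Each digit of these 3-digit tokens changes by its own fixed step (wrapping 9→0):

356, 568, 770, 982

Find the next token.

194

First digit: +2 each step, mod 10; 3, 5, 7, 9 → 1.
Second digit: +1 each step, mod 10, so 5, 6, 7, 8 → 9.
Third digit — +2 each step, mod 10: 6, 8, 0, 2 → 4.
Putting it together: 194.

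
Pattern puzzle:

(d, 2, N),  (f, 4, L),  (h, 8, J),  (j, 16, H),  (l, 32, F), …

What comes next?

First letter: d, f, h, j, l → n (letters move forward 2 places in the alphabet).
Second entry: ×2 each step; 2, 4, 8, 16, 32 → 64.
Second letter goes N, L, J, H, F → D (letters move back 2 places in the alphabet).
So the next tuple is (n, 64, D).

(n, 64, D)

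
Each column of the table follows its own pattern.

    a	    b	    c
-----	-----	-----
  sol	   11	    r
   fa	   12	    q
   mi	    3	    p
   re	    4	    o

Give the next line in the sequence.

do  -5  n

For the column a, runs backward through the solfège scale do→ti: sol, fa, mi, re → do.
Column b: 11, 12, 3, 4 → -5 (alternating steps +1, −9, +1, −9, …).
Column c: r, q, p, o → n (letters move back 1 place in the alphabet).
So the next line is do  -5  n.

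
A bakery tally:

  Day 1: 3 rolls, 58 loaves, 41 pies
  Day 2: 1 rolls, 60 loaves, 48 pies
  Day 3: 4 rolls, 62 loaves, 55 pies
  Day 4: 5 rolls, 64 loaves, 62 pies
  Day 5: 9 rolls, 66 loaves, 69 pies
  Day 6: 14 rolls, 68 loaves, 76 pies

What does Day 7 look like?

23 rolls, 70 loaves, 83 pies

Rolls: each term is the sum of the two before it, so 3, 1, 4, 5, 9, 14 → 23.
Loaves — +2 each step: 58, 60, 62, 64, 66, 68 → 70.
Pies: +7 each step; 41, 48, 55, 62, 69, 76 → 83.
Putting it together: 23 rolls, 70 loaves, 83 pies.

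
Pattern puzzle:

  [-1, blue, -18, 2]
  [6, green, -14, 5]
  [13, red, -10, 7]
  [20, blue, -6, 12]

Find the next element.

First part: -1, 6, 13, 20 → 27 (+7 each step).
Colour: repeats blue → green → red; blue, green, red, blue → green.
Third part: +4 each step; -18, -14, -10, -6 → -2.
Fourth part goes 2, 5, 7, 12 → 19 (each term is the sum of the two before it).
Combining the parts gives [27, green, -2, 19].

[27, green, -2, 19]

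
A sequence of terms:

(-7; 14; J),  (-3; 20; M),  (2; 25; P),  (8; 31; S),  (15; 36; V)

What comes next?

(23; 42; Y)

For the first value, differences are 4, 5, 6, … (increasing by 1 each time): -7, -3, 2, 8, 15 → 23.
Second value — alternating steps +6, +5, +6, +5, …: 14, 20, 25, 31, 36 → 42.
Letter: letters move forward 3 places in the alphabet; J, M, P, S, V → Y.
Combining the parts gives (23; 42; Y).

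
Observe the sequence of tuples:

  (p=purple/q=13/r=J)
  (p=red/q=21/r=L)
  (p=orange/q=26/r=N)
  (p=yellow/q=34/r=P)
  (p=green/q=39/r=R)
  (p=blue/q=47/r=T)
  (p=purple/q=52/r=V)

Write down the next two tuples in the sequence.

P: purple, red, orange, yellow, green, blue, purple → red → orange (repeats purple → red → orange → yellow → green → blue).
Q: alternating steps +8, +5, +8, +5, …; 13, 21, 26, 34, 39, 47, 52 → 60 → 65.
R — letters move forward 2 places in the alphabet: J, L, N, P, R, T, V → X → Z.
Putting the parts together: (p=red/q=60/r=X) and then (p=orange/q=65/r=Z).

(p=red/q=60/r=X), (p=orange/q=65/r=Z)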